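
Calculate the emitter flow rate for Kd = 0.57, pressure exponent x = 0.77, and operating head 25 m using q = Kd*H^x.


q = Kd * H^x = 0.57 * 25^0.77 = 0.57 * 11.923776

6.7966 L/h


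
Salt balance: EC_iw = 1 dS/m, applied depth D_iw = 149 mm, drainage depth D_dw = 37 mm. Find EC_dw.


EC_dw = EC_iw * D_iw / D_dw
EC_dw = 1 * 149 / 37
EC_dw = 149 / 37

4.0270 dS/m


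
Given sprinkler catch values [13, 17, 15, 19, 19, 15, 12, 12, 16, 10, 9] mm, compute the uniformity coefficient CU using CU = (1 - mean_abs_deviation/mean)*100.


mean = 14.272727 mm
MAD = 2.793388 mm
CU = (1 - 2.793388/14.272727)*100

80.4285 %


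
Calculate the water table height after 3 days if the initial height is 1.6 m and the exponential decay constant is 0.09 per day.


m = m0 * exp(-k*t)
m = 1.6 * exp(-0.09 * 3)
m = 1.6 * exp(-0.2700)

1.2214 m


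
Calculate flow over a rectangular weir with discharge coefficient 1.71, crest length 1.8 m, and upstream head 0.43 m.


Q = C * L * H^(3/2) = 1.71 * 1.8 * 0.43^1.5 = 1.71 * 1.8 * 0.281970

0.8679 m^3/s


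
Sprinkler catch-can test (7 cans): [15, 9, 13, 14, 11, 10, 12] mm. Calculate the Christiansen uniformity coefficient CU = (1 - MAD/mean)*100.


mean = 12.000000 mm
MAD = 1.714286 mm
CU = (1 - 1.714286/12.000000)*100

85.7143 %


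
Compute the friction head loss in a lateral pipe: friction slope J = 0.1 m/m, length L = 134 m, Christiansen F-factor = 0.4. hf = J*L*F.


hf = J * L * F = 0.1 * 134 * 0.4 = 5.3600 m

5.3600 m


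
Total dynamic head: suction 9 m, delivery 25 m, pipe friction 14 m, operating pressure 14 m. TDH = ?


TDH = Hs + Hd + hf + Hp = 9 + 25 + 14 + 14 = 62

62 m


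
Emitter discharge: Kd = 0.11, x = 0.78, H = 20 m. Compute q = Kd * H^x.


q = Kd * H^x = 0.11 * 20^0.78 = 0.11 * 10.346737

1.1381 L/h


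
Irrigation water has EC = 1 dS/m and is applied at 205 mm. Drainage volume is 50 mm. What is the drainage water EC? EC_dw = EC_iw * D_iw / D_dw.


EC_dw = EC_iw * D_iw / D_dw
EC_dw = 1 * 205 / 50
EC_dw = 205 / 50

4.1000 dS/m


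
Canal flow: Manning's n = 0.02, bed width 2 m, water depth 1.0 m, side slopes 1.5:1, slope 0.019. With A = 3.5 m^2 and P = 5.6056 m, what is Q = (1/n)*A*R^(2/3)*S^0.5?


R = A/P = 3.5/5.6056 = 0.624376
Q = (1/0.02) * 3.5 * 0.624376^(2/3) * 0.019^0.5

17.6216 m^3/s


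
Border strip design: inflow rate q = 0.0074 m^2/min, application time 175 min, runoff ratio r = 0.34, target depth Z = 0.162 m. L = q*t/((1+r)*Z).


L = q*t/((1+r)*Z)
L = 0.0074*175/((1+0.34)*0.162)
L = 1.295/0.21708

5.9655 m


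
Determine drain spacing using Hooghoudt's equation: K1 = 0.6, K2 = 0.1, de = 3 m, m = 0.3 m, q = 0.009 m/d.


S^2 = 8*K2*de*m/q + 4*K1*m^2/q
S^2 = 8*0.1*3*0.3/0.009 + 4*0.6*0.3^2/0.009
S = sqrt(104.0000)

10.1980 m


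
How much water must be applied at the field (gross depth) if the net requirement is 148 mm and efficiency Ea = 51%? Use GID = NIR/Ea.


Ea = 51% = 0.51
GID = NIR / Ea = 148 / 0.51 = 290.1961 mm

290.1961 mm


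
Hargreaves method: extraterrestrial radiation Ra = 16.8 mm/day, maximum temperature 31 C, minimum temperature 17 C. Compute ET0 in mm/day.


Tmean = (Tmax + Tmin)/2 = (31 + 17)/2 = 24.0
ET0 = 0.0023 * 16.8 * (24.0 + 17.8) * sqrt(31 - 17)
ET0 = 0.0023 * 16.8 * 41.8 * 3.741657

6.0433 mm/day


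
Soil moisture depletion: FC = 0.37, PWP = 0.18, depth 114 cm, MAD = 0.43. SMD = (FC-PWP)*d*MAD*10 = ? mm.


SMD = (FC - PWP) * d * MAD * 10
SMD = (0.37 - 0.18) * 114 * 0.43 * 10
SMD = 0.1900 * 114 * 0.43 * 10

93.1380 mm


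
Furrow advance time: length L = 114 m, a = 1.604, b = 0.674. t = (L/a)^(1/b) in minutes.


t = (L/a)^(1/b)
t = (114/1.604)^(1/0.674)
t = 71.072319^(1/0.674)

558.8948 min


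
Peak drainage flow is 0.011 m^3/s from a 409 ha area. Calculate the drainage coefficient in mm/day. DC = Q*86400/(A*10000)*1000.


DC = Q * 86400 / (A * 10000) * 1000
DC = 0.011 * 86400 / (409 * 10000) * 1000
DC = 950400.0000 / 4090000

0.2324 mm/day


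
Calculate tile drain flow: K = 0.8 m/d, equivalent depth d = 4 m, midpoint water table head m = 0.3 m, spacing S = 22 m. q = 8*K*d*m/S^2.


q = 8*K*d*m/S^2
q = 8*0.8*4*0.3/22^2
q = 7.6800 / 484

0.0159 m/d


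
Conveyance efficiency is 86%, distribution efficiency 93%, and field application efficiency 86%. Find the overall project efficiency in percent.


Ec = 0.86, Eb = 0.93, Ea = 0.86
E = 0.86 * 0.93 * 0.86 * 100 = 68.7828%

68.7828 %


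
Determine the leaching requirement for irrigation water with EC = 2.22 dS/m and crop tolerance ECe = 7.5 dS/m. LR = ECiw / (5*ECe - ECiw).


LR = ECiw / (5*ECe - ECiw)
LR = 2.22 / (5*7.5 - 2.22)
LR = 2.22 / 35.2800

0.0629


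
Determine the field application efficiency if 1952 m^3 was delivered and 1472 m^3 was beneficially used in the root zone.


Ea = V_root / V_field * 100 = 1472 / 1952 * 100 = 75.4098%

75.4098 %


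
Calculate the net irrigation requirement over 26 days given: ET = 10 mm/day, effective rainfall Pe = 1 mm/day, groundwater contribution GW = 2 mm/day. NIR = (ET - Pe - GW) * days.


Daily deficit = ET - Pe - GW = 10 - 1 - 2 = 7 mm/day
NIR = 7 * 26 = 182 mm

182.0000 mm


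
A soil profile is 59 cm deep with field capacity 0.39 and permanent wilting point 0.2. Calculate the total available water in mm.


AWC = (FC - PWP) * d * 10
AWC = (0.39 - 0.2) * 59 * 10
AWC = 0.1900 * 59 * 10

112.1000 mm


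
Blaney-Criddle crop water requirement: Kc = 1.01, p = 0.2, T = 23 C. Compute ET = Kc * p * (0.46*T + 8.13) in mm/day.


ET = Kc * p * (0.46*T + 8.13)
ET = 1.01 * 0.2 * (0.46*23 + 8.13)
ET = 1.01 * 0.2 * 18.7100

3.7794 mm/day


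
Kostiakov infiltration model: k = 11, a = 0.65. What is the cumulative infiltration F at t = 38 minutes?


F = k * t^a = 11 * 38^0.65
F = 11 * 10.637984

117.0178 mm


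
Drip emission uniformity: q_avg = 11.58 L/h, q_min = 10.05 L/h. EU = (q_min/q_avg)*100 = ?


EU = (q_min/q_avg)*100 = (10.05/11.58)*100 = 86.7876%

86.7876 %


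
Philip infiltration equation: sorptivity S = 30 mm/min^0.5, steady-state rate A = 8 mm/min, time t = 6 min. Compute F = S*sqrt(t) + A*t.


F = S*sqrt(t) + A*t
F = 30*sqrt(6) + 8*6
F = 30*2.449490 + 48

121.4847 mm


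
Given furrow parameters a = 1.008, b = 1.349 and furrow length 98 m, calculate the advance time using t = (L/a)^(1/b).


t = (L/a)^(1/b)
t = (98/1.008)^(1/1.349)
t = 97.222222^(1/1.349)

29.7516 min


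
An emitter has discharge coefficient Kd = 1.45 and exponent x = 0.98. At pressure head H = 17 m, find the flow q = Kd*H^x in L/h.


q = Kd * H^x = 1.45 * 17^0.98 = 1.45 * 16.063491

23.2921 L/h


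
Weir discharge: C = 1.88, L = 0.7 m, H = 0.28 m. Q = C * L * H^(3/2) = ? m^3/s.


Q = C * L * H^(3/2) = 1.88 * 0.7 * 0.28^1.5 = 1.88 * 0.7 * 0.148162

0.1950 m^3/s


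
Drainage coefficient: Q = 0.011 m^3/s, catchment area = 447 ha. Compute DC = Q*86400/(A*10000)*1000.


DC = Q * 86400 / (A * 10000) * 1000
DC = 0.011 * 86400 / (447 * 10000) * 1000
DC = 950400.0000 / 4470000

0.2126 mm/day


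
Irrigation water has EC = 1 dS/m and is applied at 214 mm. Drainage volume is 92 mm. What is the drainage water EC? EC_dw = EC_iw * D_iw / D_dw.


EC_dw = EC_iw * D_iw / D_dw
EC_dw = 1 * 214 / 92
EC_dw = 214 / 92

2.3261 dS/m


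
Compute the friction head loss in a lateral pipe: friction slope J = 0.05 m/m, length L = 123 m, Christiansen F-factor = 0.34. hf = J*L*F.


hf = J * L * F = 0.05 * 123 * 0.34 = 2.0910 m

2.0910 m


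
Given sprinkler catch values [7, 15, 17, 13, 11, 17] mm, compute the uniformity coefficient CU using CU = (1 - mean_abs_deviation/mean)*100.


mean = 13.333333 mm
MAD = 3.000000 mm
CU = (1 - 3.000000/13.333333)*100

77.5000 %


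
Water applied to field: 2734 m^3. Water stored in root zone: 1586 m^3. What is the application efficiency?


Ea = V_root / V_field * 100 = 1586 / 2734 * 100 = 58.0102%

58.0102 %


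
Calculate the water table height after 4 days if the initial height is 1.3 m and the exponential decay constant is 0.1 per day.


m = m0 * exp(-k*t)
m = 1.3 * exp(-0.1 * 4)
m = 1.3 * exp(-0.4000)

0.8714 m


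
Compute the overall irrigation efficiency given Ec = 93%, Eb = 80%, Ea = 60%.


Ec = 0.93, Eb = 0.8, Ea = 0.6
E = 0.93 * 0.8 * 0.6 * 100 = 44.6400%

44.6400 %


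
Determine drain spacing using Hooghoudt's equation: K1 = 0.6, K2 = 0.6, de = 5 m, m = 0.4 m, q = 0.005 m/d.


S^2 = 8*K2*de*m/q + 4*K1*m^2/q
S^2 = 8*0.6*5*0.4/0.005 + 4*0.6*0.4^2/0.005
S = sqrt(1996.8000)

44.6856 m


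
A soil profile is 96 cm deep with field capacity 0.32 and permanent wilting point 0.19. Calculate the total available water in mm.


AWC = (FC - PWP) * d * 10
AWC = (0.32 - 0.19) * 96 * 10
AWC = 0.1300 * 96 * 10

124.8000 mm


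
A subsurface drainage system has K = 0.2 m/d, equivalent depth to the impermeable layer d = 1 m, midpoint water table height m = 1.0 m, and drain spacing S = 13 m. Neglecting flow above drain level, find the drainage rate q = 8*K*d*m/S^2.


q = 8*K*d*m/S^2
q = 8*0.2*1*1.0/13^2
q = 1.6000 / 169

0.0095 m/d


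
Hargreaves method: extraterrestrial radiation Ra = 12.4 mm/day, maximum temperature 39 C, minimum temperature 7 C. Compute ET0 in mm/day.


Tmean = (Tmax + Tmin)/2 = (39 + 7)/2 = 23.0
ET0 = 0.0023 * 12.4 * (23.0 + 17.8) * sqrt(39 - 7)
ET0 = 0.0023 * 12.4 * 40.8 * 5.656854

6.5824 mm/day


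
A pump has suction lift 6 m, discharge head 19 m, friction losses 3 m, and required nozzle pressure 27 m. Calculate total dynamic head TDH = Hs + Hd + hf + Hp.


TDH = Hs + Hd + hf + Hp = 6 + 19 + 3 + 27 = 55

55 m


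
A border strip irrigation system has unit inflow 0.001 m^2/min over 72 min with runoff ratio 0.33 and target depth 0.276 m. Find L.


L = q*t/((1+r)*Z)
L = 0.001*72/((1+0.33)*0.276)
L = 0.072/0.36708

0.1961 m


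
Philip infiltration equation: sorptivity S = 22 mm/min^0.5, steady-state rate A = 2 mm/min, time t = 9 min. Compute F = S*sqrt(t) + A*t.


F = S*sqrt(t) + A*t
F = 22*sqrt(9) + 2*9
F = 22*3.000000 + 18

84.0000 mm


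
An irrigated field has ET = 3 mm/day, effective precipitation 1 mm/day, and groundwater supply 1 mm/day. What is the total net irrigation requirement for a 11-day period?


Daily deficit = ET - Pe - GW = 3 - 1 - 1 = 1 mm/day
NIR = 1 * 11 = 11 mm

11.0000 mm


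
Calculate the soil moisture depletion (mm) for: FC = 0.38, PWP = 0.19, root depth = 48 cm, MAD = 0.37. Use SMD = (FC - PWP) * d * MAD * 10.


SMD = (FC - PWP) * d * MAD * 10
SMD = (0.38 - 0.19) * 48 * 0.37 * 10
SMD = 0.1900 * 48 * 0.37 * 10

33.7440 mm


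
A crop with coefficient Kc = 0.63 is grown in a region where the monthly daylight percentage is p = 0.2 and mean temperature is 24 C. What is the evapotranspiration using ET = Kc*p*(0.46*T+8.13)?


ET = Kc * p * (0.46*T + 8.13)
ET = 0.63 * 0.2 * (0.46*24 + 8.13)
ET = 0.63 * 0.2 * 19.1700

2.4154 mm/day


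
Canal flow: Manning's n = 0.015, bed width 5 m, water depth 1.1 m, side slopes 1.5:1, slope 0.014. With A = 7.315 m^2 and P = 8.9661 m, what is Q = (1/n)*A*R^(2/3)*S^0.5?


R = A/P = 7.315/8.9661 = 0.815851
Q = (1/0.015) * 7.315 * 0.815851^(2/3) * 0.014^0.5

50.3803 m^3/s


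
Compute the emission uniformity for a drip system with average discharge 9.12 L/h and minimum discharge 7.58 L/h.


EU = (q_min/q_avg)*100 = (7.58/9.12)*100 = 83.1140%

83.1140 %


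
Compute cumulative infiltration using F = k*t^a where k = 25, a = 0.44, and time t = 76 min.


F = k * t^a = 25 * 76^0.44
F = 25 * 6.722921

168.0730 mm


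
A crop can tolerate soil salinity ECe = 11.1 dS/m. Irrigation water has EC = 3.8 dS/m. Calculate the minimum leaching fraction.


LR = ECiw / (5*ECe - ECiw)
LR = 3.8 / (5*11.1 - 3.8)
LR = 3.8 / 51.7000

0.0735


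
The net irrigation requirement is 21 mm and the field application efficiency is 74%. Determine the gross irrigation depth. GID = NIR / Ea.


Ea = 74% = 0.74
GID = NIR / Ea = 21 / 0.74 = 28.3784 mm

28.3784 mm


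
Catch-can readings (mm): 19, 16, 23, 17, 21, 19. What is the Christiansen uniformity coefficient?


mean = 19.166667 mm
MAD = 1.888889 mm
CU = (1 - 1.888889/19.166667)*100

90.1449 %


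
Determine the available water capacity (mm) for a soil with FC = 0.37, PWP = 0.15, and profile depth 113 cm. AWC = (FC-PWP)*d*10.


AWC = (FC - PWP) * d * 10
AWC = (0.37 - 0.15) * 113 * 10
AWC = 0.2200 * 113 * 10

248.6000 mm


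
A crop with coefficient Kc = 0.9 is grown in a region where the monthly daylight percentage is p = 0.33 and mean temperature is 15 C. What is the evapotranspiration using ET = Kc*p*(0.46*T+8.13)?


ET = Kc * p * (0.46*T + 8.13)
ET = 0.9 * 0.33 * (0.46*15 + 8.13)
ET = 0.9 * 0.33 * 15.0300

4.4639 mm/day


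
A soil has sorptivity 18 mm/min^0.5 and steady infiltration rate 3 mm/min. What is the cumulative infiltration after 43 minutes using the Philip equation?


F = S*sqrt(t) + A*t
F = 18*sqrt(43) + 3*43
F = 18*6.557439 + 129

247.0339 mm


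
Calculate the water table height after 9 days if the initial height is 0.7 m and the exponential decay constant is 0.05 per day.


m = m0 * exp(-k*t)
m = 0.7 * exp(-0.05 * 9)
m = 0.7 * exp(-0.4500)

0.4463 m


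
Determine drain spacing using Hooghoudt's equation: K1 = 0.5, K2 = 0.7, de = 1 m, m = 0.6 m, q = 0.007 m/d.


S^2 = 8*K2*de*m/q + 4*K1*m^2/q
S^2 = 8*0.7*1*0.6/0.007 + 4*0.5*0.6^2/0.007
S = sqrt(582.8571)

24.1424 m


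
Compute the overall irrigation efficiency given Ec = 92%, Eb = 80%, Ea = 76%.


Ec = 0.92, Eb = 0.8, Ea = 0.76
E = 0.92 * 0.8 * 0.76 * 100 = 55.9360%

55.9360 %


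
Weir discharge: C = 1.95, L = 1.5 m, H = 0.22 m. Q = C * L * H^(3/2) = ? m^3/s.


Q = C * L * H^(3/2) = 1.95 * 1.5 * 0.22^1.5 = 1.95 * 1.5 * 0.103189

0.3018 m^3/s


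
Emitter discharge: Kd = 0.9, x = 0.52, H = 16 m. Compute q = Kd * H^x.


q = Kd * H^x = 0.9 * 16^0.52 = 0.9 * 4.228072

3.8053 L/h


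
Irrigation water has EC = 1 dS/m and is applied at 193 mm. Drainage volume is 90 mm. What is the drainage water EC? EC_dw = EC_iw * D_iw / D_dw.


EC_dw = EC_iw * D_iw / D_dw
EC_dw = 1 * 193 / 90
EC_dw = 193 / 90

2.1444 dS/m


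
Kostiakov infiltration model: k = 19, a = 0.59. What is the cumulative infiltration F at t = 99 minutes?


F = k * t^a = 19 * 99^0.59
F = 19 * 15.046128

285.8764 mm


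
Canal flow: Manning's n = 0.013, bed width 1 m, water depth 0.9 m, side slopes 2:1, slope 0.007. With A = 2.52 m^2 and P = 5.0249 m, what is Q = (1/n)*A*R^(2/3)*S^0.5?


R = A/P = 2.52/5.0249 = 0.501503
Q = (1/0.013) * 2.52 * 0.501503^(2/3) * 0.007^0.5

10.2374 m^3/s


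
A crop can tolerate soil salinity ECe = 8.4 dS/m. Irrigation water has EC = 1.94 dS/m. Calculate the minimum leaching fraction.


LR = ECiw / (5*ECe - ECiw)
LR = 1.94 / (5*8.4 - 1.94)
LR = 1.94 / 40.0600

0.0484


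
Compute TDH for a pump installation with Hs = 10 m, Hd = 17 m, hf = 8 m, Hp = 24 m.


TDH = Hs + Hd + hf + Hp = 10 + 17 + 8 + 24 = 59

59 m


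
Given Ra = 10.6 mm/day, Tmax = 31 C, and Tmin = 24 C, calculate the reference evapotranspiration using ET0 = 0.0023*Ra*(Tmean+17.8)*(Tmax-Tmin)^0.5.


Tmean = (Tmax + Tmin)/2 = (31 + 24)/2 = 27.5
ET0 = 0.0023 * 10.6 * (27.5 + 17.8) * sqrt(31 - 24)
ET0 = 0.0023 * 10.6 * 45.3 * 2.645751

2.9220 mm/day


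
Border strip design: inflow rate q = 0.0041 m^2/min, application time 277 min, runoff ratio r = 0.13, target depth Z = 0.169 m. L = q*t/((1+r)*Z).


L = q*t/((1+r)*Z)
L = 0.0041*277/((1+0.13)*0.169)
L = 1.1357/0.19097

5.9470 m


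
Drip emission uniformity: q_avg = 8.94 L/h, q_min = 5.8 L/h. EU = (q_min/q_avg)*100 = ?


EU = (q_min/q_avg)*100 = (5.8/8.94)*100 = 64.8770%

64.8770 %


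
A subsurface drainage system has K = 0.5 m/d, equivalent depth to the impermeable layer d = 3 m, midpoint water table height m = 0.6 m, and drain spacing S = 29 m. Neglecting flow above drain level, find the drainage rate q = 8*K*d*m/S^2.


q = 8*K*d*m/S^2
q = 8*0.5*3*0.6/29^2
q = 7.2000 / 841

0.0086 m/d


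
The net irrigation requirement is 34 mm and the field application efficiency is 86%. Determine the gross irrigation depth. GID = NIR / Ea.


Ea = 86% = 0.86
GID = NIR / Ea = 34 / 0.86 = 39.5349 mm

39.5349 mm


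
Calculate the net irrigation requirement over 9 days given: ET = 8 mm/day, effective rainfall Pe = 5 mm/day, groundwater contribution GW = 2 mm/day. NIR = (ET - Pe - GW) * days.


Daily deficit = ET - Pe - GW = 8 - 5 - 2 = 1 mm/day
NIR = 1 * 9 = 9 mm

9.0000 mm


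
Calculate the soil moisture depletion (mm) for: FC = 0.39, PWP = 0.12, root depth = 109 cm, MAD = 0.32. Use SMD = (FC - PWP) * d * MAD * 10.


SMD = (FC - PWP) * d * MAD * 10
SMD = (0.39 - 0.12) * 109 * 0.32 * 10
SMD = 0.2700 * 109 * 0.32 * 10

94.1760 mm


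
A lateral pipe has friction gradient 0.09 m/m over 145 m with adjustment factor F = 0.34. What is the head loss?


hf = J * L * F = 0.09 * 145 * 0.34 = 4.4370 m

4.4370 m


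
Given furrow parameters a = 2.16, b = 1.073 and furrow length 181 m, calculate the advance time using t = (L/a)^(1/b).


t = (L/a)^(1/b)
t = (181/2.16)^(1/1.073)
t = 83.796296^(1/1.073)

61.9985 min


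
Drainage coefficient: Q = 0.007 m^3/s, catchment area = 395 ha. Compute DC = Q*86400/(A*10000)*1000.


DC = Q * 86400 / (A * 10000) * 1000
DC = 0.007 * 86400 / (395 * 10000) * 1000
DC = 604800.0000 / 3950000

0.1531 mm/day


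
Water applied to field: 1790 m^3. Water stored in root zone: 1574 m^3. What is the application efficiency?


Ea = V_root / V_field * 100 = 1574 / 1790 * 100 = 87.9330%

87.9330 %


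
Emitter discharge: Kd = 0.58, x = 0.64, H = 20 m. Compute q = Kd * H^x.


q = Kd * H^x = 0.58 * 20^0.64 = 0.58 * 6.802353

3.9454 L/h


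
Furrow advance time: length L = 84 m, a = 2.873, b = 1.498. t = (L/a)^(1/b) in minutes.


t = (L/a)^(1/b)
t = (84/2.873)^(1/1.498)
t = 29.237731^(1/1.498)

9.5192 min


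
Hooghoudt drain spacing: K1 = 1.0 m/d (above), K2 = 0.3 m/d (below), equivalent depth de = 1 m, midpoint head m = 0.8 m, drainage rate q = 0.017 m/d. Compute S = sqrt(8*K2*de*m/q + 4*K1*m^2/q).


S^2 = 8*K2*de*m/q + 4*K1*m^2/q
S^2 = 8*0.3*1*0.8/0.017 + 4*1.0*0.8^2/0.017
S = sqrt(263.5294)

16.2336 m


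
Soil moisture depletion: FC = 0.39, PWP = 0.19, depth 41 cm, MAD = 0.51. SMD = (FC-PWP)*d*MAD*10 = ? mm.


SMD = (FC - PWP) * d * MAD * 10
SMD = (0.39 - 0.19) * 41 * 0.51 * 10
SMD = 0.2000 * 41 * 0.51 * 10

41.8200 mm


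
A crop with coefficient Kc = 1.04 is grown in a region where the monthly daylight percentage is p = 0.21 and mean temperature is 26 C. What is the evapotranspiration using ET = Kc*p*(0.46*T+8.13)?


ET = Kc * p * (0.46*T + 8.13)
ET = 1.04 * 0.21 * (0.46*26 + 8.13)
ET = 1.04 * 0.21 * 20.0900

4.3877 mm/day


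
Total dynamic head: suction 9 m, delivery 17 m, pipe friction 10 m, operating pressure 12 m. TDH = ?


TDH = Hs + Hd + hf + Hp = 9 + 17 + 10 + 12 = 48

48 m


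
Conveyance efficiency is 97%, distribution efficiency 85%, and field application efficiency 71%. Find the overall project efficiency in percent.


Ec = 0.97, Eb = 0.85, Ea = 0.71
E = 0.97 * 0.85 * 0.71 * 100 = 58.5395%

58.5395 %


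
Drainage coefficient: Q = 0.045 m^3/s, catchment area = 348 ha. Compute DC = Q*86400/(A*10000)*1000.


DC = Q * 86400 / (A * 10000) * 1000
DC = 0.045 * 86400 / (348 * 10000) * 1000
DC = 3888000.0000 / 3480000

1.1172 mm/day


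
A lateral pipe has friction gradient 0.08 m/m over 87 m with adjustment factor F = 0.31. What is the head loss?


hf = J * L * F = 0.08 * 87 * 0.31 = 2.1576 m

2.1576 m


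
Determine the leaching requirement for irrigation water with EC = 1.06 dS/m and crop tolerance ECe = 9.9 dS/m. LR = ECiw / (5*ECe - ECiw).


LR = ECiw / (5*ECe - ECiw)
LR = 1.06 / (5*9.9 - 1.06)
LR = 1.06 / 48.4400

0.0219


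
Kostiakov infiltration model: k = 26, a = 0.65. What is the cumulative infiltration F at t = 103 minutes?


F = k * t^a = 26 * 103^0.65
F = 26 * 20.339684

528.8318 mm


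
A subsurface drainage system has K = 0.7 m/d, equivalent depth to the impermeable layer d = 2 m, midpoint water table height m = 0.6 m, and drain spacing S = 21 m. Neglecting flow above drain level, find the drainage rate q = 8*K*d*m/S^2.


q = 8*K*d*m/S^2
q = 8*0.7*2*0.6/21^2
q = 6.7200 / 441

0.0152 m/d


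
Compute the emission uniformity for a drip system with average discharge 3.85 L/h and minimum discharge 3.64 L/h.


EU = (q_min/q_avg)*100 = (3.64/3.85)*100 = 94.5455%

94.5455 %


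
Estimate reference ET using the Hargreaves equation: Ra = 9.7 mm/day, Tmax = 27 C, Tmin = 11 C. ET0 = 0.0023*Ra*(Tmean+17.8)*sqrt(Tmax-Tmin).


Tmean = (Tmax + Tmin)/2 = (27 + 11)/2 = 19.0
ET0 = 0.0023 * 9.7 * (19.0 + 17.8) * sqrt(27 - 11)
ET0 = 0.0023 * 9.7 * 36.8 * 4.000000

3.2840 mm/day


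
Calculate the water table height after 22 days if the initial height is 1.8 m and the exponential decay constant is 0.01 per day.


m = m0 * exp(-k*t)
m = 1.8 * exp(-0.01 * 22)
m = 1.8 * exp(-0.2200)

1.4445 m


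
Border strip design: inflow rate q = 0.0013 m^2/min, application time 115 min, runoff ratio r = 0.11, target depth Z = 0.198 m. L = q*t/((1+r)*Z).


L = q*t/((1+r)*Z)
L = 0.0013*115/((1+0.11)*0.198)
L = 0.1495/0.21978

0.6802 m


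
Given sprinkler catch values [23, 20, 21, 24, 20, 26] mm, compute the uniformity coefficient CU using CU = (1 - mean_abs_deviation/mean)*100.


mean = 22.333333 mm
MAD = 2.000000 mm
CU = (1 - 2.000000/22.333333)*100

91.0448 %


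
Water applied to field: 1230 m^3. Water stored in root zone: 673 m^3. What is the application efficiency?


Ea = V_root / V_field * 100 = 673 / 1230 * 100 = 54.7154%

54.7154 %


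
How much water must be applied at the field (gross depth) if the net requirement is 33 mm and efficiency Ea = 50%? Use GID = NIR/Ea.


Ea = 50% = 0.5
GID = NIR / Ea = 33 / 0.5 = 66.0000 mm

66.0000 mm


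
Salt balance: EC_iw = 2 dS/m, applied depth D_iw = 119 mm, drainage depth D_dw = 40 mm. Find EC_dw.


EC_dw = EC_iw * D_iw / D_dw
EC_dw = 2 * 119 / 40
EC_dw = 238 / 40

5.9500 dS/m


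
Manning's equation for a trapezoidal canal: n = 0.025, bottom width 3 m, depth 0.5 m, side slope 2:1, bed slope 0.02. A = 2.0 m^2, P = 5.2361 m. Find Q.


R = A/P = 2.0/5.2361 = 0.381964
Q = (1/0.025) * 2.0 * 0.381964^(2/3) * 0.02^0.5

5.9560 m^3/s


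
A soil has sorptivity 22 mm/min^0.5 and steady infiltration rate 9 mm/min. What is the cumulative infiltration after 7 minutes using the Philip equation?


F = S*sqrt(t) + A*t
F = 22*sqrt(7) + 9*7
F = 22*2.645751 + 63

121.2065 mm


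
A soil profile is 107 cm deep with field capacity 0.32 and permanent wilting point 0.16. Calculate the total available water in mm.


AWC = (FC - PWP) * d * 10
AWC = (0.32 - 0.16) * 107 * 10
AWC = 0.1600 * 107 * 10

171.2000 mm


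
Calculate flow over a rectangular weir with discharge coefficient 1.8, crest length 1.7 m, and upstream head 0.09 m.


Q = C * L * H^(3/2) = 1.8 * 1.7 * 0.09^1.5 = 1.8 * 1.7 * 0.027000

0.0826 m^3/s


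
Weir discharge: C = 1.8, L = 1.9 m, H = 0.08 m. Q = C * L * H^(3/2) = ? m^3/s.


Q = C * L * H^(3/2) = 1.8 * 1.9 * 0.08^1.5 = 1.8 * 1.9 * 0.022627

0.0774 m^3/s


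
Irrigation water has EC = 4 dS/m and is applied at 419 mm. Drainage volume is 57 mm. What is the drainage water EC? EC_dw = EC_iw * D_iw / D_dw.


EC_dw = EC_iw * D_iw / D_dw
EC_dw = 4 * 419 / 57
EC_dw = 1676 / 57

29.4035 dS/m


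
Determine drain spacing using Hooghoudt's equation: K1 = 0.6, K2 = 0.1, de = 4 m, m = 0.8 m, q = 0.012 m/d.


S^2 = 8*K2*de*m/q + 4*K1*m^2/q
S^2 = 8*0.1*4*0.8/0.012 + 4*0.6*0.8^2/0.012
S = sqrt(341.3333)

18.4752 m


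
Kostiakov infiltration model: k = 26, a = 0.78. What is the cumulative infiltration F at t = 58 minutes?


F = k * t^a = 26 * 58^0.78
F = 26 * 23.739624

617.2302 mm


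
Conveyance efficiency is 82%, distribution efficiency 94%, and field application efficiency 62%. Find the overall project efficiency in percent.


Ec = 0.82, Eb = 0.94, Ea = 0.62
E = 0.82 * 0.94 * 0.62 * 100 = 47.7896%

47.7896 %


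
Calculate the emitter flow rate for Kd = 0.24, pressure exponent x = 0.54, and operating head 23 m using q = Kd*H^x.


q = Kd * H^x = 0.24 * 23^0.54 = 0.24 * 5.436671

1.3048 L/h


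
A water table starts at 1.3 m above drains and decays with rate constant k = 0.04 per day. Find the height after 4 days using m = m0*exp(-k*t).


m = m0 * exp(-k*t)
m = 1.3 * exp(-0.04 * 4)
m = 1.3 * exp(-0.1600)

1.1078 m


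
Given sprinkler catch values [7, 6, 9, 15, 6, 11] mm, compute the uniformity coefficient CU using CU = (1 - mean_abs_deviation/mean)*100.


mean = 9.000000 mm
MAD = 2.666667 mm
CU = (1 - 2.666667/9.000000)*100

70.3704 %


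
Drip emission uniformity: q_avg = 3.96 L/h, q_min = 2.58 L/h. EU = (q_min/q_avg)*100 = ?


EU = (q_min/q_avg)*100 = (2.58/3.96)*100 = 65.1515%

65.1515 %


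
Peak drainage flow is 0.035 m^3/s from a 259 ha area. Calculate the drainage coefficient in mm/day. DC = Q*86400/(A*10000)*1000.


DC = Q * 86400 / (A * 10000) * 1000
DC = 0.035 * 86400 / (259 * 10000) * 1000
DC = 3024000.0000 / 2590000

1.1676 mm/day


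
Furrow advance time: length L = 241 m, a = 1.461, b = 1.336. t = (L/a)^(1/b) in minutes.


t = (L/a)^(1/b)
t = (241/1.461)^(1/1.336)
t = 164.955510^(1/1.336)

45.6779 min


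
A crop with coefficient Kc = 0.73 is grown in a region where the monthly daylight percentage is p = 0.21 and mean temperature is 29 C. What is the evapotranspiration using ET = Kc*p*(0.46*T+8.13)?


ET = Kc * p * (0.46*T + 8.13)
ET = 0.73 * 0.21 * (0.46*29 + 8.13)
ET = 0.73 * 0.21 * 21.4700

3.2914 mm/day


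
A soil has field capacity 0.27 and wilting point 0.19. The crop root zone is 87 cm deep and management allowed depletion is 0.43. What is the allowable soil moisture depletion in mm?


SMD = (FC - PWP) * d * MAD * 10
SMD = (0.27 - 0.19) * 87 * 0.43 * 10
SMD = 0.0800 * 87 * 0.43 * 10

29.9280 mm


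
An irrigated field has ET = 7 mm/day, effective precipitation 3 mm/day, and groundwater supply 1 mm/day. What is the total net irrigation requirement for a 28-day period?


Daily deficit = ET - Pe - GW = 7 - 3 - 1 = 3 mm/day
NIR = 3 * 28 = 84 mm

84.0000 mm


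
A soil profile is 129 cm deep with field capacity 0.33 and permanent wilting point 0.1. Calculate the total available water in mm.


AWC = (FC - PWP) * d * 10
AWC = (0.33 - 0.1) * 129 * 10
AWC = 0.2300 * 129 * 10

296.7000 mm


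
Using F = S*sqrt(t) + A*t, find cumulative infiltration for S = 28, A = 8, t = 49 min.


F = S*sqrt(t) + A*t
F = 28*sqrt(49) + 8*49
F = 28*7.000000 + 392

588.0000 mm


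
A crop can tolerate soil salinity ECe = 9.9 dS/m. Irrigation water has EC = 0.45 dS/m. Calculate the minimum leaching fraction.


LR = ECiw / (5*ECe - ECiw)
LR = 0.45 / (5*9.9 - 0.45)
LR = 0.45 / 49.0500

0.0092


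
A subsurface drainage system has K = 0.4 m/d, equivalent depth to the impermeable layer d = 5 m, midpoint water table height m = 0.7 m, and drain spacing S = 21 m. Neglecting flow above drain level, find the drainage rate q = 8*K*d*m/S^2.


q = 8*K*d*m/S^2
q = 8*0.4*5*0.7/21^2
q = 11.2000 / 441

0.0254 m/d


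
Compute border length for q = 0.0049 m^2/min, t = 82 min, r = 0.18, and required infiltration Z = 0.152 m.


L = q*t/((1+r)*Z)
L = 0.0049*82/((1+0.18)*0.152)
L = 0.4018/0.17936

2.2402 m


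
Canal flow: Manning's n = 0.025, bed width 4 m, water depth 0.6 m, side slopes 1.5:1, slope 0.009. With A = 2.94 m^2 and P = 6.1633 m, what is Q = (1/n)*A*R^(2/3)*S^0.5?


R = A/P = 2.94/6.1633 = 0.477017
Q = (1/0.025) * 2.94 * 0.477017^(2/3) * 0.009^0.5

6.8111 m^3/s


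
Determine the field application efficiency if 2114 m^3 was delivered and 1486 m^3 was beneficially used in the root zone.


Ea = V_root / V_field * 100 = 1486 / 2114 * 100 = 70.2933%

70.2933 %


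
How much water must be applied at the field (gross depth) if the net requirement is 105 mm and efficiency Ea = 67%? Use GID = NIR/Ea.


Ea = 67% = 0.67
GID = NIR / Ea = 105 / 0.67 = 156.7164 mm

156.7164 mm


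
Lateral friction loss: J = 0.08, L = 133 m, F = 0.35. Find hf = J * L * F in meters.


hf = J * L * F = 0.08 * 133 * 0.35 = 3.7240 m

3.7240 m


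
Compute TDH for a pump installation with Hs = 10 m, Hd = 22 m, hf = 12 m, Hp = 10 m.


TDH = Hs + Hd + hf + Hp = 10 + 22 + 12 + 10 = 54

54 m


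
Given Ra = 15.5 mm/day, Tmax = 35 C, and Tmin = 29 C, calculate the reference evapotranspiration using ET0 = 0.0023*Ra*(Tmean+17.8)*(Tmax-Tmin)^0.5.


Tmean = (Tmax + Tmin)/2 = (35 + 29)/2 = 32.0
ET0 = 0.0023 * 15.5 * (32.0 + 17.8) * sqrt(35 - 29)
ET0 = 0.0023 * 15.5 * 49.8 * 2.449490

4.3488 mm/day


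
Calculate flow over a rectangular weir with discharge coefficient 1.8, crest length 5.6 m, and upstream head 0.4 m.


Q = C * L * H^(3/2) = 1.8 * 5.6 * 0.4^1.5 = 1.8 * 5.6 * 0.252982

2.5501 m^3/s


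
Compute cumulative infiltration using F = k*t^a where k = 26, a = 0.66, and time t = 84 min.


F = k * t^a = 26 * 84^0.66
F = 26 * 18.621915

484.1698 mm


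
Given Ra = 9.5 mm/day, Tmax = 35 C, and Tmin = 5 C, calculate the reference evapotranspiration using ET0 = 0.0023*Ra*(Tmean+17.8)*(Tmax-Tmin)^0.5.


Tmean = (Tmax + Tmin)/2 = (35 + 5)/2 = 20.0
ET0 = 0.0023 * 9.5 * (20.0 + 17.8) * sqrt(35 - 5)
ET0 = 0.0023 * 9.5 * 37.8 * 5.477226

4.5238 mm/day


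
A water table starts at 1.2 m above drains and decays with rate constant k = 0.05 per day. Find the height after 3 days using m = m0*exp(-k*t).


m = m0 * exp(-k*t)
m = 1.2 * exp(-0.05 * 3)
m = 1.2 * exp(-0.1500)

1.0328 m


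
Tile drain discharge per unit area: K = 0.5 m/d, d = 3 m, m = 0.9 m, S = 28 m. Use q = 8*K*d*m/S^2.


q = 8*K*d*m/S^2
q = 8*0.5*3*0.9/28^2
q = 10.8000 / 784

0.0138 m/d


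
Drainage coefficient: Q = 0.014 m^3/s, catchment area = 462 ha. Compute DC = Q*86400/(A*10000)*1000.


DC = Q * 86400 / (A * 10000) * 1000
DC = 0.014 * 86400 / (462 * 10000) * 1000
DC = 1209600.0000 / 4620000

0.2618 mm/day


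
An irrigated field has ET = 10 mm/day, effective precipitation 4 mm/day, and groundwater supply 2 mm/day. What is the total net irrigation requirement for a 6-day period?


Daily deficit = ET - Pe - GW = 10 - 4 - 2 = 4 mm/day
NIR = 4 * 6 = 24 mm

24.0000 mm


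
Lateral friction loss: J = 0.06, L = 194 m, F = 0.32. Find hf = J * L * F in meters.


hf = J * L * F = 0.06 * 194 * 0.32 = 3.7248 m

3.7248 m


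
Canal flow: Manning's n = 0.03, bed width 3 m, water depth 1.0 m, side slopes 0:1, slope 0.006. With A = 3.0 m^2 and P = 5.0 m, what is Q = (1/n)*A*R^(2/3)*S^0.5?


R = A/P = 3.0/5.0 = 0.600000
Q = (1/0.03) * 3.0 * 0.600000^(2/3) * 0.006^0.5

5.5103 m^3/s


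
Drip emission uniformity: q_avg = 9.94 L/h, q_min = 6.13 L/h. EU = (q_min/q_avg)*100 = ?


EU = (q_min/q_avg)*100 = (6.13/9.94)*100 = 61.6700%

61.6700 %


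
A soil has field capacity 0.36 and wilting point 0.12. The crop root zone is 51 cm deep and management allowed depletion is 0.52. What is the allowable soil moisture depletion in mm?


SMD = (FC - PWP) * d * MAD * 10
SMD = (0.36 - 0.12) * 51 * 0.52 * 10
SMD = 0.2400 * 51 * 0.52 * 10

63.6480 mm


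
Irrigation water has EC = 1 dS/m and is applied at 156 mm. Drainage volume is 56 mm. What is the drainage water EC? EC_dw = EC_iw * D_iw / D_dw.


EC_dw = EC_iw * D_iw / D_dw
EC_dw = 1 * 156 / 56
EC_dw = 156 / 56

2.7857 dS/m


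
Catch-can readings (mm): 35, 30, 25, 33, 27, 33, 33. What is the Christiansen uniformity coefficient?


mean = 30.857143 mm
MAD = 3.020408 mm
CU = (1 - 3.020408/30.857143)*100

90.2116 %


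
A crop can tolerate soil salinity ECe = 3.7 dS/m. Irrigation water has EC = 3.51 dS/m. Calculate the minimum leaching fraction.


LR = ECiw / (5*ECe - ECiw)
LR = 3.51 / (5*3.7 - 3.51)
LR = 3.51 / 14.9900

0.2342


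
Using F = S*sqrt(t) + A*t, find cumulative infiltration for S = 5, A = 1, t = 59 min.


F = S*sqrt(t) + A*t
F = 5*sqrt(59) + 1*59
F = 5*7.681146 + 59

97.4057 mm


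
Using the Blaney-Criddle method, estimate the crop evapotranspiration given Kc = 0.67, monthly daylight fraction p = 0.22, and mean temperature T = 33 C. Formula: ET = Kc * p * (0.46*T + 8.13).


ET = Kc * p * (0.46*T + 8.13)
ET = 0.67 * 0.22 * (0.46*33 + 8.13)
ET = 0.67 * 0.22 * 23.3100

3.4359 mm/day


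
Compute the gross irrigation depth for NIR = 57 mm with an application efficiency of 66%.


Ea = 66% = 0.66
GID = NIR / Ea = 57 / 0.66 = 86.3636 mm

86.3636 mm


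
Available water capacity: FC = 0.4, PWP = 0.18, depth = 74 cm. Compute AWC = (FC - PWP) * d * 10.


AWC = (FC - PWP) * d * 10
AWC = (0.4 - 0.18) * 74 * 10
AWC = 0.2200 * 74 * 10

162.8000 mm


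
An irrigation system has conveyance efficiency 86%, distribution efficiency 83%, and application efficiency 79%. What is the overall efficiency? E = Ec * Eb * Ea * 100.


Ec = 0.86, Eb = 0.83, Ea = 0.79
E = 0.86 * 0.83 * 0.79 * 100 = 56.3902%

56.3902 %


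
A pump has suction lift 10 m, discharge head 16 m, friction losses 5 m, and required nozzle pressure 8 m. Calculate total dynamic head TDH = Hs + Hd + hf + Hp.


TDH = Hs + Hd + hf + Hp = 10 + 16 + 5 + 8 = 39

39 m


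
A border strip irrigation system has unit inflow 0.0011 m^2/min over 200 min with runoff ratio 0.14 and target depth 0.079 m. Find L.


L = q*t/((1+r)*Z)
L = 0.0011*200/((1+0.14)*0.079)
L = 0.22/0.09006

2.4428 m


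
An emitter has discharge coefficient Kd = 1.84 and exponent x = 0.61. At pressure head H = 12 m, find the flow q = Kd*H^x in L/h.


q = Kd * H^x = 1.84 * 12^0.61 = 1.84 * 4.553031

8.3776 L/h


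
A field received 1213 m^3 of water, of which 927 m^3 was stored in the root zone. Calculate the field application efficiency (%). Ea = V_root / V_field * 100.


Ea = V_root / V_field * 100 = 927 / 1213 * 100 = 76.4221%

76.4221 %


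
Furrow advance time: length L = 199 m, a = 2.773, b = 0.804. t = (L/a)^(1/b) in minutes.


t = (L/a)^(1/b)
t = (199/2.773)^(1/0.804)
t = 71.763433^(1/0.804)

203.3936 min


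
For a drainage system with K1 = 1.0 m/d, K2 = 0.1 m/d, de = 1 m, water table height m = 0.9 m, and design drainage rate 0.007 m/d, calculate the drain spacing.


S^2 = 8*K2*de*m/q + 4*K1*m^2/q
S^2 = 8*0.1*1*0.9/0.007 + 4*1.0*0.9^2/0.007
S = sqrt(565.7143)

23.7847 m


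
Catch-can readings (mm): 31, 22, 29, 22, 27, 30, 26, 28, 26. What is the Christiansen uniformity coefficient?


mean = 26.777778 mm
MAD = 2.469136 mm
CU = (1 - 2.469136/26.777778)*100

90.7792 %


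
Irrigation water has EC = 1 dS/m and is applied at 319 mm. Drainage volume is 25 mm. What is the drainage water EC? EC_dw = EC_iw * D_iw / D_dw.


EC_dw = EC_iw * D_iw / D_dw
EC_dw = 1 * 319 / 25
EC_dw = 319 / 25

12.7600 dS/m


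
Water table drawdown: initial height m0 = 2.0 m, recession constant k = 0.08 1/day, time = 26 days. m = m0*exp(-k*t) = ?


m = m0 * exp(-k*t)
m = 2.0 * exp(-0.08 * 26)
m = 2.0 * exp(-2.0800)

0.2499 m


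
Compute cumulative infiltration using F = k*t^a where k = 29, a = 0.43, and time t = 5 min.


F = k * t^a = 29 * 5^0.43
F = 29 * 1.997823

57.9369 mm


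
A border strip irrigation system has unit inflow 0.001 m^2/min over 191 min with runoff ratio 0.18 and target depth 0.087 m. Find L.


L = q*t/((1+r)*Z)
L = 0.001*191/((1+0.18)*0.087)
L = 0.191/0.10266

1.8605 m


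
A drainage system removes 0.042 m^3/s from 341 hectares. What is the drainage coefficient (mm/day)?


DC = Q * 86400 / (A * 10000) * 1000
DC = 0.042 * 86400 / (341 * 10000) * 1000
DC = 3628800.0000 / 3410000

1.0642 mm/day


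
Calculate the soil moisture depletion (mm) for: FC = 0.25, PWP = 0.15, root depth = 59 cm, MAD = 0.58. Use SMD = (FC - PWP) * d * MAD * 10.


SMD = (FC - PWP) * d * MAD * 10
SMD = (0.25 - 0.15) * 59 * 0.58 * 10
SMD = 0.1000 * 59 * 0.58 * 10

34.2200 mm


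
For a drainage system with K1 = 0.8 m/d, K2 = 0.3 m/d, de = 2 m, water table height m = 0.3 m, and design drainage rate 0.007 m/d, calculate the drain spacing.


S^2 = 8*K2*de*m/q + 4*K1*m^2/q
S^2 = 8*0.3*2*0.3/0.007 + 4*0.8*0.3^2/0.007
S = sqrt(246.8571)

15.7117 m


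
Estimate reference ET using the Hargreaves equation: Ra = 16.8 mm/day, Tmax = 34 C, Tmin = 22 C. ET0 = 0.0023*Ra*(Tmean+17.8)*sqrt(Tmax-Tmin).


Tmean = (Tmax + Tmin)/2 = (34 + 22)/2 = 28.0
ET0 = 0.0023 * 16.8 * (28.0 + 17.8) * sqrt(34 - 22)
ET0 = 0.0023 * 16.8 * 45.8 * 3.464102

6.1305 mm/day


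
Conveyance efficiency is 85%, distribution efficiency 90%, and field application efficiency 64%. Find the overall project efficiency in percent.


Ec = 0.85, Eb = 0.9, Ea = 0.64
E = 0.85 * 0.9 * 0.64 * 100 = 48.9600%

48.9600 %


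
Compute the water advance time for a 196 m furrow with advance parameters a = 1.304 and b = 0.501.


t = (L/a)^(1/b)
t = (196/1.304)^(1/0.501)
t = 150.306748^(1/0.501)

22144.5278 min


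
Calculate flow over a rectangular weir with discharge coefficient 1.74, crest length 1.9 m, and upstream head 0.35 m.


Q = C * L * H^(3/2) = 1.74 * 1.9 * 0.35^1.5 = 1.74 * 1.9 * 0.207063

0.6846 m^3/s


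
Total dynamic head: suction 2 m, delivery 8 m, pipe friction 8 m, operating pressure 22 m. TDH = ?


TDH = Hs + Hd + hf + Hp = 2 + 8 + 8 + 22 = 40

40 m


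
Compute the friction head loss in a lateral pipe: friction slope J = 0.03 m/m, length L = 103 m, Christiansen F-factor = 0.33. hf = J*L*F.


hf = J * L * F = 0.03 * 103 * 0.33 = 1.0197 m

1.0197 m


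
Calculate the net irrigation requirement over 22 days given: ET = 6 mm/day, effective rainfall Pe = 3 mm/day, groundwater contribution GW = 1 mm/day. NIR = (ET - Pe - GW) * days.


Daily deficit = ET - Pe - GW = 6 - 3 - 1 = 2 mm/day
NIR = 2 * 22 = 44 mm

44.0000 mm


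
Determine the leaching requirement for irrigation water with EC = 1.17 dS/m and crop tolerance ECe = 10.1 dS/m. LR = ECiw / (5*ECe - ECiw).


LR = ECiw / (5*ECe - ECiw)
LR = 1.17 / (5*10.1 - 1.17)
LR = 1.17 / 49.3300

0.0237


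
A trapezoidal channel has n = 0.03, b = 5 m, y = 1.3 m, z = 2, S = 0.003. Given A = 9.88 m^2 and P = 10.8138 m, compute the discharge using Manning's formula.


R = A/P = 9.88/10.8138 = 0.913647
Q = (1/0.03) * 9.88 * 0.913647^(2/3) * 0.003^0.5

16.9843 m^3/s


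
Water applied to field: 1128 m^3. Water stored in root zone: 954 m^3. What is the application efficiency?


Ea = V_root / V_field * 100 = 954 / 1128 * 100 = 84.5745%

84.5745 %


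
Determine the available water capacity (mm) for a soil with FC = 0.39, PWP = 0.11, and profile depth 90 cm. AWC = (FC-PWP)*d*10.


AWC = (FC - PWP) * d * 10
AWC = (0.39 - 0.11) * 90 * 10
AWC = 0.2800 * 90 * 10

252.0000 mm


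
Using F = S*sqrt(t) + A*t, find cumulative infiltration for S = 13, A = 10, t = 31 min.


F = S*sqrt(t) + A*t
F = 13*sqrt(31) + 10*31
F = 13*5.567764 + 310

382.3809 mm


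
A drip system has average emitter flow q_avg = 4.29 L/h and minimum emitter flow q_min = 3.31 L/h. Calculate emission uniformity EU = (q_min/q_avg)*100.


EU = (q_min/q_avg)*100 = (3.31/4.29)*100 = 77.1562%

77.1562 %


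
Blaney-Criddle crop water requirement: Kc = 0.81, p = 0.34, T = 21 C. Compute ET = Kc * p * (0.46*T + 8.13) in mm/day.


ET = Kc * p * (0.46*T + 8.13)
ET = 0.81 * 0.34 * (0.46*21 + 8.13)
ET = 0.81 * 0.34 * 17.7900

4.8994 mm/day


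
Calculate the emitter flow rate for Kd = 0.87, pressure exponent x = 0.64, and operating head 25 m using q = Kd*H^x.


q = Kd * H^x = 0.87 * 25^0.64 = 0.87 * 7.846602

6.8265 L/h


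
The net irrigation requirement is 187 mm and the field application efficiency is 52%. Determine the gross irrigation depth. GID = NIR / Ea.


Ea = 52% = 0.52
GID = NIR / Ea = 187 / 0.52 = 359.6154 mm

359.6154 mm
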